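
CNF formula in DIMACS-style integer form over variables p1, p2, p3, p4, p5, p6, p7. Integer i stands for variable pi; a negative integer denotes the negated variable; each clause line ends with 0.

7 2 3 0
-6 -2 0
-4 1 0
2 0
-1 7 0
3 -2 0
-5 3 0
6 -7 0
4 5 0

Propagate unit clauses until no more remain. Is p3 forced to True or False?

Unit clause (p2) sets p2 = True.
In (NOT p2 OR NOT p6), NOT p2 is now false; NOT p6 must hold, so p6 = False.
In (p3 OR NOT p2), NOT p2 is now false; p3 must hold, so p3 = True.

True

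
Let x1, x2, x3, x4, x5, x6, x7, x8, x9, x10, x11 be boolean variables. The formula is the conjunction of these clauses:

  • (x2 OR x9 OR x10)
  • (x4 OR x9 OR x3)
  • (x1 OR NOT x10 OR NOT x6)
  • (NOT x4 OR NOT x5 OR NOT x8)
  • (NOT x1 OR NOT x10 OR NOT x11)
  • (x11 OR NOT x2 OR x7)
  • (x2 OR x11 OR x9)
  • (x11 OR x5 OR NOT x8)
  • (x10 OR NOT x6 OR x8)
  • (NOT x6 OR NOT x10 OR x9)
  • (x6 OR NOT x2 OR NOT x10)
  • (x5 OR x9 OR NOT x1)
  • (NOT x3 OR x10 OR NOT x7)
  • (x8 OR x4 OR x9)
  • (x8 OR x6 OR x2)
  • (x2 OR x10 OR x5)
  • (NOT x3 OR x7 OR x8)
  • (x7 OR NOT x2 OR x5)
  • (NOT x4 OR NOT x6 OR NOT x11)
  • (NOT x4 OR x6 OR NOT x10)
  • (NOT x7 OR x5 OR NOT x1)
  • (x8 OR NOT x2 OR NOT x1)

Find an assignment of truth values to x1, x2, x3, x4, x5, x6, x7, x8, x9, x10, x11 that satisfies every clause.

x9 occurs only positively in the remaining clauses — set x9 = True.
Try x1 = False.
Set x2 = True and propagate.
The remaining clauses are satisfied by x3 = True, x4 = False, x5 = True, x6 = False, x7 = False, x8 = True, x10 = False, x11 = True.

x1 = F, x2 = T, x3 = T, x4 = F, x5 = T, x6 = F, x7 = F, x8 = T, x9 = T, x10 = F, x11 = T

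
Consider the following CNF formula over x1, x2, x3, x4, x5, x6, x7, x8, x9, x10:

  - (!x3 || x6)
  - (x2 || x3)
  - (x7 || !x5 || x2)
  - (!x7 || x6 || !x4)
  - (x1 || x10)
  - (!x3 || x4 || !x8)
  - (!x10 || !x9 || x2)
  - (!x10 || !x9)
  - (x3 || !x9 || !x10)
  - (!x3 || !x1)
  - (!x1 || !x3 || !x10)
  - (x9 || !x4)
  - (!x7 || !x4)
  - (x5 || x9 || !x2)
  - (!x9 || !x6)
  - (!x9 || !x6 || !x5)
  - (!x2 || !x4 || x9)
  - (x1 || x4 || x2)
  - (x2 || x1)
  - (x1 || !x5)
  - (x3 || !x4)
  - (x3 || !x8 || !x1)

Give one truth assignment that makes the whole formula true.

x1=T  x2=T  x3=F  x4=F  x5=T  x6=T  x7=F  x8=F  x9=F  x10=F

Check each clause:
  1. (!x3 || x6) — !x3 is true.
  2. (x2 || x3) — x2 is true.
  3. (x2 || !x5 || x7) — x2 is true.
  4. (!x4 || !x7 || x6) — !x7 is true.
  5. (x10 || x1) — x1 is true.
  6. (x4 || !x8 || !x3) — !x8 is true.
  7. (!x10 || x2 || !x9) — x2 is true.
  8. (!x10 || !x9) — !x10 is true.
  9. (!x10 || !x9 || x3) — !x10 is true.
  10. (!x3 || !x1) — !x3 is true.
  11. (!x10 || !x1 || !x3) — !x3 is true.
  12. (x9 || !x4) — !x4 is true.
  13. (!x4 || !x7) — !x7 is true.
  14. (!x2 || x5 || x9) — x5 is true.
  15. (!x9 || !x6) — !x9 is true.
  16. (!x9 || !x5 || !x6) — !x9 is true.
  17. (x9 || !x2 || !x4) — !x4 is true.
  18. (x2 || x1 || x4) — x1 is true.
  19. (x1 || x2) — x1 is true.
  20. (!x5 || x1) — x1 is true.
  21. (!x4 || x3) — !x4 is true.
  22. (x3 || !x8 || !x1) — !x8 is true.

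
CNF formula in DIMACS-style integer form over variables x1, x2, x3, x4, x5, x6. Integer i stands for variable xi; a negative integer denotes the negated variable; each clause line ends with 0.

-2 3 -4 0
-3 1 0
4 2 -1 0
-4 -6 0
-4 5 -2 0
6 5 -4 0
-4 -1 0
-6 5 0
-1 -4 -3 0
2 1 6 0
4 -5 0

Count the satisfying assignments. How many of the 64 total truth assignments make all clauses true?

3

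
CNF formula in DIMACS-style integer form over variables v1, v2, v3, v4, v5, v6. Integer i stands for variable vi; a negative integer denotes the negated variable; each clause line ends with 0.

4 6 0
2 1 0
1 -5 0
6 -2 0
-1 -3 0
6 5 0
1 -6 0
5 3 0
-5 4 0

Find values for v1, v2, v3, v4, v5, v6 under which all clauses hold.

v1=True, v2=False, v3=False, v4=True, v5=True, v6=True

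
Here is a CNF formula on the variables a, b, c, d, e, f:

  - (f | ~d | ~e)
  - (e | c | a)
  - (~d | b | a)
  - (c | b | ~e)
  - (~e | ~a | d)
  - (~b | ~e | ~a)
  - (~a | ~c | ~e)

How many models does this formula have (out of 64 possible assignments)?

Case analysis on e and a:
  e=1, a=1: a clause becomes empty — 0.
  e=1, a=0: 8 of the 16 assignments to (b,c,d,f) work.
  e=0, a=1: b, c, d, f free → 2^4 = 16.
  e=0, a=0: f free; 3 ways for (b,c,d) × 2^1 = 6.
Total: 0 + 8 + 16 + 6 = 30.

30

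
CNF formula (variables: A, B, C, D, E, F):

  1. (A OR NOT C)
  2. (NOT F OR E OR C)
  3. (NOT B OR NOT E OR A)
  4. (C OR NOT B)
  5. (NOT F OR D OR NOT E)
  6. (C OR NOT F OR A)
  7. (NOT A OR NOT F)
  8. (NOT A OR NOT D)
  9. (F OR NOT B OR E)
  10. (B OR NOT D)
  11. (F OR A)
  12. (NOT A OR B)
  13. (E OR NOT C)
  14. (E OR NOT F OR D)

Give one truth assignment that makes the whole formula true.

A=True  B=True  C=True  D=False  E=True  F=False

Branch on A: take A = True.
  then F is forced to False.
  then D is forced to False.
  then B is forced to True.
  then C is forced to True.
  then E is forced to True.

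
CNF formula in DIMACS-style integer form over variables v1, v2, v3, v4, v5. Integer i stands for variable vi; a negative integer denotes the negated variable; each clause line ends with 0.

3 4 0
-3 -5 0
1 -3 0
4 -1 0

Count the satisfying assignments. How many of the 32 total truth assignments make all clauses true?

10

Case analysis on v3 and v1:
  v3=1, v1=1: remaining (v2,v4,v5) ∈ {(0,1,0); (1,1,0)} — 2.
  v3=1, v1=0: a clause becomes empty — 0.
  v3=0, v1=1: remaining (v2,v4,v5) ∈ {(0,1,0); (0,1,1); (1,1,0); (1,1,1)} — 4.
  v3=0, v1=0: remaining (v2,v4,v5) ∈ {(0,1,0); (0,1,1); (1,1,0); (1,1,1)} — 4.
Total: 2 + 0 + 4 + 4 = 10.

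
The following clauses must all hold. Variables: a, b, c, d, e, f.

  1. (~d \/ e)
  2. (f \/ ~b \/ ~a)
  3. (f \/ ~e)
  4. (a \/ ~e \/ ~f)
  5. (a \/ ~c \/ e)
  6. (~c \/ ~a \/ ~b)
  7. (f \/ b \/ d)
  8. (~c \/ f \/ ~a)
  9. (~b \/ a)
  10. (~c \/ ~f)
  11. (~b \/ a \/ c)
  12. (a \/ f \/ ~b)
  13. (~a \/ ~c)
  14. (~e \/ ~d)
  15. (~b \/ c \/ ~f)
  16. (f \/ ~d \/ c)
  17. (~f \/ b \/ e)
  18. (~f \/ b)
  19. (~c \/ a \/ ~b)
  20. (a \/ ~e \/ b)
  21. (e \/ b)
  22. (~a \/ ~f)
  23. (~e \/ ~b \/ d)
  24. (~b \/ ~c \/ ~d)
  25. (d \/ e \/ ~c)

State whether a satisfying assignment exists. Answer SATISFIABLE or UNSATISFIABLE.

UNSATISFIABLE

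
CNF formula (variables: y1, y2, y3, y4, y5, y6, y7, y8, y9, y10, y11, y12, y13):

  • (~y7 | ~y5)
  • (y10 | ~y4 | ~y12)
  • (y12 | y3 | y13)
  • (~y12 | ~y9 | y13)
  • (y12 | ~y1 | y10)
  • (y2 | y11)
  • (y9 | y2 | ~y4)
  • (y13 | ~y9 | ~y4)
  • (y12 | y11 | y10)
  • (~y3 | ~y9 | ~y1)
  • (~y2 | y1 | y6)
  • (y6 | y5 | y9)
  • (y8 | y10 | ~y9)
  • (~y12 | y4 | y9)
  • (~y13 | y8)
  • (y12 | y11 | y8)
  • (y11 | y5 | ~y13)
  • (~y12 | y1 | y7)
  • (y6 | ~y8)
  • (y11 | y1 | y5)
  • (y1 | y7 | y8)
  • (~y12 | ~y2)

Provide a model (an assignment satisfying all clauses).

y1=F  y2=F  y3=T  y4=F  y5=T  y6=T  y7=F  y8=T  y9=F  y10=F  y11=T  y12=F  y13=F

y6 occurs only positively in the remaining clauses — set y6 = True.
y11 occurs only positively in the remaining clauses — set y11 = True.
Try y1 = False.
The remaining clauses are satisfied by y2 = False, y3 = True, y4 = False, y5 = True, y7 = False, y8 = True, y9 = False, y10 = False, y12 = False, y13 = False.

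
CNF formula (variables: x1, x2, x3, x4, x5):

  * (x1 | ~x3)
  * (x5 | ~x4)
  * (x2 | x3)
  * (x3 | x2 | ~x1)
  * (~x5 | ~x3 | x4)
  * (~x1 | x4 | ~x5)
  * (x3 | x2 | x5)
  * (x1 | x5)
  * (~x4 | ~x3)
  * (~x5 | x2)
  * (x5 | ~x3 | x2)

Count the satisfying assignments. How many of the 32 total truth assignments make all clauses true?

5

Satisfying assignments:
  x1=0 x2=1 x3=0 x4=0 x5=1
  x1=0 x2=1 x3=0 x4=1 x5=1
  x1=1 x2=1 x3=0 x4=0 x5=0
  x1=1 x2=1 x3=0 x4=1 x5=1
  x1=1 x2=1 x3=1 x4=0 x5=0
Count: 5.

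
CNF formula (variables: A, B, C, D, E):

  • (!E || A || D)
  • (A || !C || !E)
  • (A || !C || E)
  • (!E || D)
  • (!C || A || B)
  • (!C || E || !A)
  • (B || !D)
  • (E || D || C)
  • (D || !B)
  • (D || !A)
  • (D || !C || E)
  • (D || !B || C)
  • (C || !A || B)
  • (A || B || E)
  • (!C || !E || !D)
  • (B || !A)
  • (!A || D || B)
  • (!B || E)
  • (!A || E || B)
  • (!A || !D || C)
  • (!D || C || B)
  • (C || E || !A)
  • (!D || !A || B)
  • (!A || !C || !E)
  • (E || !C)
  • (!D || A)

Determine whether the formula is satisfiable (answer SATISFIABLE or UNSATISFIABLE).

UNSATISFIABLE

A = True:
  propagation gives D=True, B=True, E=True, C=False; an empty clause results — contradiction.
A = False:
  propagation gives D=False, E=False, C=False; an empty clause results — contradiction.
Every branch closes, so no satisfying assignment exists.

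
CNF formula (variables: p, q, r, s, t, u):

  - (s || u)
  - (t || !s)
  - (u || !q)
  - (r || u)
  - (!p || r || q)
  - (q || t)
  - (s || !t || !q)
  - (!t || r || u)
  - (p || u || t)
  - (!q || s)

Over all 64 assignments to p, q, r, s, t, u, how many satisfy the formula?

12

Case analysis on q and t:
  q=T, t=T: remaining (p,r,s,u) ∈ {(F,F,T,T); (F,T,T,T); (T,F,T,T); (T,T,T,T)} — 4.
  q=T, t=F: a clause becomes empty — 0.
  q=F, t=T: 8 of the 16 assignments to (p,r,s,u) work.
  q=F, t=F: a clause becomes empty — 0.
Total: 4 + 0 + 8 + 0 = 12.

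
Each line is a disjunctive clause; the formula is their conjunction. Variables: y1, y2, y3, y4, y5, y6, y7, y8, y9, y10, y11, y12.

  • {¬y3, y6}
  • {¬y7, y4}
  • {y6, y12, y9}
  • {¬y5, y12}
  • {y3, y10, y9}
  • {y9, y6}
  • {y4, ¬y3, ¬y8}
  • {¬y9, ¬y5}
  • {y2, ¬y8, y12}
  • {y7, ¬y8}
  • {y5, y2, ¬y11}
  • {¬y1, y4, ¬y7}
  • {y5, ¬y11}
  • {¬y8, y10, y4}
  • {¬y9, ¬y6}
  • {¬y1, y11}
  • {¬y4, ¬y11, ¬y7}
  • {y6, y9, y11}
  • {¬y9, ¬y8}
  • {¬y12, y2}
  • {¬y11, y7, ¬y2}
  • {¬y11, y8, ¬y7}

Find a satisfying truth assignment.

y1=False  y2=True  y3=True  y4=True  y5=False  y6=True  y7=True  y8=False  y9=False  y10=False  y11=False  y12=True

Check each clause:
  1. {¬y3, y6} — y6 is true.
  2. {¬y7, y4} — y4 is true.
  3. {y9, y12, y6} — y12 is true.
  4. {¬y5, y12} — ¬y5 is true.
  5. {y3, y10, y9} — y3 is true.
  6. {y9, y6} — y6 is true.
  7. {¬y3, ¬y8, y4} — ¬y8 is true.
  8. {¬y9, ¬y5} — ¬y5 is true.
  9. {y2, ¬y8, y12} — ¬y8 is true.
  10. {¬y8, y7} — ¬y8 is true.
  11. {y5, y2, ¬y11} — ¬y11 is true.
  12. {¬y7, ¬y1, y4} — y4 is true.
  13. {¬y11, y5} — ¬y11 is true.
  14. {y10, ¬y8, y4} — ¬y8 is true.
  15. {¬y6, ¬y9} — ¬y9 is true.
  16. {y11, ¬y1} — ¬y1 is true.
  17. {¬y11, ¬y7, ¬y4} — ¬y11 is true.
  18. {y9, y6, y11} — y6 is true.
  19. {¬y8, ¬y9} — ¬y8 is true.
  20. {y2, ¬y12} — y2 is true.
  21. {¬y2, ¬y11, y7} — ¬y11 is true.
  22. {¬y7, ¬y11, y8} — ¬y11 is true.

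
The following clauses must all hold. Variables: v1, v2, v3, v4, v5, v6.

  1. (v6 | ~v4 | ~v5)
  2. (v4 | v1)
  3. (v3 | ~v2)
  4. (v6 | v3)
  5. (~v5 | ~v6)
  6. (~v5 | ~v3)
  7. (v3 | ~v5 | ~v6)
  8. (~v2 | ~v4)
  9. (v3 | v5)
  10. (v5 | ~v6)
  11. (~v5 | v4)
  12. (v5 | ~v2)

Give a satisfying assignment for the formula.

v1=0  v2=0  v3=1  v4=1  v5=0  v6=0

Pure literal: v2 appears only negated; assign v2 = False.
Set v1 = False and propagate.
  then v4 is forced to True.
Branch on v3: take v3 = True.
  then v5 is forced to False.
  then v6 is forced to False.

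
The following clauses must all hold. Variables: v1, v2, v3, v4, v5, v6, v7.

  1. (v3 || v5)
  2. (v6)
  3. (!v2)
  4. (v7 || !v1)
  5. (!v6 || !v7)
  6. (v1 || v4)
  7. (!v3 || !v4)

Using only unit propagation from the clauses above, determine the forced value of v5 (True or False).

(v6) is a unit clause: v6 = True.
(!v2) stands alone — v2 = False.
(!v6 || !v7): since v6 = True, the clause reduces to (!v7). v7 = False.
(v7 || !v1) with v7 = False leaves only !v1, so v1 = False.
(v1 || v4): since v1 = False, the clause reduces to (v4). v4 = True.
(!v4 || !v3) with v4 = True leaves only !v3, so v3 = False.
(v5 || v3) with v3 = False leaves only v5, so v5 = True.

True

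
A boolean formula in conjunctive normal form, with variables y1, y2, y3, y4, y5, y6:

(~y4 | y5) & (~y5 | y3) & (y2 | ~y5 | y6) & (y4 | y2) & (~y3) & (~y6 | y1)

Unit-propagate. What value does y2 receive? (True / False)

Unit clause (~y3) sets y3 = False.
From (~y5 | y3) and y3 = False: y5 = False.
(y5 | ~y4) with y5 = False leaves only ~y4, so y4 = False.
(y2 | y4) with y4 = False leaves only y2, so y2 = True.

True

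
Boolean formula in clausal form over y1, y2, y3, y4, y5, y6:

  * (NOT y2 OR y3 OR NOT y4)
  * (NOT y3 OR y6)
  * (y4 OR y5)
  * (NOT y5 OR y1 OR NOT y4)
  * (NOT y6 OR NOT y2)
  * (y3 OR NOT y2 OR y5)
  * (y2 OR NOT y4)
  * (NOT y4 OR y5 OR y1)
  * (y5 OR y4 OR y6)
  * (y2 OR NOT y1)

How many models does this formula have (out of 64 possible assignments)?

Satisfying assignments:
  y1=0 y2=0 y3=0 y4=0 y5=1 y6=0
  y1=0 y2=0 y3=0 y4=0 y5=1 y6=1
  y1=0 y2=0 y3=1 y4=0 y5=1 y6=1
  y1=0 y2=1 y3=0 y4=0 y5=1 y6=0
  y1=1 y2=1 y3=0 y4=0 y5=1 y6=0
That's 5 in total.

5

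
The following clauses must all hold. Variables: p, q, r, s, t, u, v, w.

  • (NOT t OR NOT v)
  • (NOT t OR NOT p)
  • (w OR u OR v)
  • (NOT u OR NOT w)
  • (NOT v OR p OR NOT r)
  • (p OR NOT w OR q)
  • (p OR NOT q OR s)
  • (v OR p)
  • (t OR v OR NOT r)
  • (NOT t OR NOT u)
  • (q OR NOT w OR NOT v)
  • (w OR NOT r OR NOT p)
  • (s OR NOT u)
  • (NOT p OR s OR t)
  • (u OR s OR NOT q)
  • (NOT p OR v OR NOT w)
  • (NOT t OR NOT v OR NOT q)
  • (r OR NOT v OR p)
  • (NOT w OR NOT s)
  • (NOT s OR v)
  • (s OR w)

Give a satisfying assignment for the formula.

Try p = True.
  then t is forced to False.
  then s is forced to True.
  then w is forced to False.
  then r is forced to False.
  then v is forced to True.
q, u are now unconstrained; take q = False, u = True.
Every clause has at least one true literal under this assignment.

p = True  q = False  r = False  s = True  t = False  u = True  v = True  w = False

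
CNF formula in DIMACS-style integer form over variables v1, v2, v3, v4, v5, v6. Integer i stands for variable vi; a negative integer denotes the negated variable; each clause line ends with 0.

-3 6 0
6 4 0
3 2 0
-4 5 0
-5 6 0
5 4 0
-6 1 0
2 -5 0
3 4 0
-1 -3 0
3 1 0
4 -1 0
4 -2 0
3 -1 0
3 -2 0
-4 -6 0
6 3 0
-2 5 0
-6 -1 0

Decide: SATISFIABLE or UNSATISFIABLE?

UNSATISFIABLE

v3 = True:
  propagation gives v6=True, v1=True; an empty clause results — contradiction.
v3 = False:
  propagation gives v2=True; an empty clause results — contradiction.
Every branch closes, so no satisfying assignment exists.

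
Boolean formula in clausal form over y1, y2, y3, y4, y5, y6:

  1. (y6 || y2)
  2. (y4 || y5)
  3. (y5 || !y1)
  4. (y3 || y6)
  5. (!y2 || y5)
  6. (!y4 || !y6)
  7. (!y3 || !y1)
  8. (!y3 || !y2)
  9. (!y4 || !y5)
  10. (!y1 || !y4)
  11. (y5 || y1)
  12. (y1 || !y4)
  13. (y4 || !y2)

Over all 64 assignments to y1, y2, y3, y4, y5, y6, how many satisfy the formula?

3

Satisfying assignments:
  y1=F y2=F y3=F y4=F y5=T y6=T
  y1=F y2=F y3=T y4=F y5=T y6=T
  y1=T y2=F y3=F y4=F y5=T y6=T
Count: 3.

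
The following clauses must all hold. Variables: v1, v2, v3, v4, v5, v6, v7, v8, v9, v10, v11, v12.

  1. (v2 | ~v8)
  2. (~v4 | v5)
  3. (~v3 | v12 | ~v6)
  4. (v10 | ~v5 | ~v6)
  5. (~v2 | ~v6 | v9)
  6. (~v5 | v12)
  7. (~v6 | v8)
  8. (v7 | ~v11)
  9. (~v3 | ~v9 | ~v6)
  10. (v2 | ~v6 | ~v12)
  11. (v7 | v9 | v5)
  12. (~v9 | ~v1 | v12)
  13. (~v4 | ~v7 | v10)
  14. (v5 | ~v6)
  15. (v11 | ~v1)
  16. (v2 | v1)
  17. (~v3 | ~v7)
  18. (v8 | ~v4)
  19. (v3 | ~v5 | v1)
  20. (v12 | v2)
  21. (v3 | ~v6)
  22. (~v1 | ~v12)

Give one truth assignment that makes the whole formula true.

v1 = F, v2 = T, v3 = F, v4 = F, v5 = F, v6 = F, v7 = T, v8 = F, v9 = F, v10 = F, v11 = F, v12 = F

Check each clause:
  1. (~v8 | v2) — ~v8 is true.
  2. (v5 | ~v4) — ~v4 is true.
  3. (~v3 | ~v6 | v12) — ~v6 is true.
  4. (~v6 | ~v5 | v10) — ~v6 is true.
  5. (~v6 | ~v2 | v9) — ~v6 is true.
  6. (v12 | ~v5) — ~v5 is true.
  7. (v8 | ~v6) — ~v6 is true.
  8. (~v11 | v7) — ~v11 is true.
  9. (~v3 | ~v9 | ~v6) — ~v6 is true.
  10. (~v6 | v2 | ~v12) — ~v6 is true.
  11. (v7 | v9 | v5) — v7 is true.
  12. (~v1 | v12 | ~v9) — ~v1 is true.
  13. (~v7 | v10 | ~v4) — ~v4 is true.
  14. (~v6 | v5) — ~v6 is true.
  15. (v11 | ~v1) — ~v1 is true.
  16. (v2 | v1) — v2 is true.
  17. (~v7 | ~v3) — ~v3 is true.
  18. (~v4 | v8) — ~v4 is true.
  19. (v3 | v1 | ~v5) — ~v5 is true.
  20. (v2 | v12) — v2 is true.
  21. (v3 | ~v6) — ~v6 is true.
  22. (~v12 | ~v1) — ~v12 is true.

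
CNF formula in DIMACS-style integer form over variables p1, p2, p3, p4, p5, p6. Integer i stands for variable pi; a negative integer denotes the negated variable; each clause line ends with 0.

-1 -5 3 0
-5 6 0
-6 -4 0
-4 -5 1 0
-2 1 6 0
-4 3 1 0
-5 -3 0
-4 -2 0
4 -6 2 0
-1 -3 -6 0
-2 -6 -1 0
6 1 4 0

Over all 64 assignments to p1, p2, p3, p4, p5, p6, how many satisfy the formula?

10

Split on p1, then p6.
  p1=T, p6=T: a clause becomes empty — 0.
  p1=T, p6=F: p3 free; 3 ways for (p2,p4,p5) × 2^1 = 6.
  p1=F, p6=T: remaining (p2,p3,p4,p5) ∈ {(T,F,F,F); (T,F,F,T); (T,T,F,F)} — 3.
  p1=F, p6=F: remaining (p2,p3,p4,p5) ∈ {(F,T,T,F)} — 1.
Total: 0 + 6 + 3 + 1 = 10.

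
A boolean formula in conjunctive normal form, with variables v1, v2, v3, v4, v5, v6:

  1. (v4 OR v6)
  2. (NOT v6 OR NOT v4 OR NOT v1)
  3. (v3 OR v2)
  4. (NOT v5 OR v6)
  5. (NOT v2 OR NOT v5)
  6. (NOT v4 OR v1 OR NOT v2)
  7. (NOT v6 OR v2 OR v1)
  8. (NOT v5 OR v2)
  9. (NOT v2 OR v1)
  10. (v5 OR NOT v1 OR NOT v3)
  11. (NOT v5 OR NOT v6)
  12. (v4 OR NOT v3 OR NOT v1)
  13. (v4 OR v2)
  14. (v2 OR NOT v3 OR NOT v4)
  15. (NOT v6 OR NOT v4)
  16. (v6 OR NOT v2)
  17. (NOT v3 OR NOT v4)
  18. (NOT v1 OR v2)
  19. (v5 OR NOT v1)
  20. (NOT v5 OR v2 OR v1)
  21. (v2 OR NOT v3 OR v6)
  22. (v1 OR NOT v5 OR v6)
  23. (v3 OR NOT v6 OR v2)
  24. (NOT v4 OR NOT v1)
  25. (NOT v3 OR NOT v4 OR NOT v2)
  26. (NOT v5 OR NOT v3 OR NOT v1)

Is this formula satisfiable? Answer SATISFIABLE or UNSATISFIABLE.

v2 = True:
  propagation gives v5=False, v1=True; an empty clause results — contradiction.
v2 = False:
  propagation gives v3=True, v5=False, v1=False, v6=False; an empty clause results — contradiction.
Every branch closes, so no satisfying assignment exists.

UNSATISFIABLE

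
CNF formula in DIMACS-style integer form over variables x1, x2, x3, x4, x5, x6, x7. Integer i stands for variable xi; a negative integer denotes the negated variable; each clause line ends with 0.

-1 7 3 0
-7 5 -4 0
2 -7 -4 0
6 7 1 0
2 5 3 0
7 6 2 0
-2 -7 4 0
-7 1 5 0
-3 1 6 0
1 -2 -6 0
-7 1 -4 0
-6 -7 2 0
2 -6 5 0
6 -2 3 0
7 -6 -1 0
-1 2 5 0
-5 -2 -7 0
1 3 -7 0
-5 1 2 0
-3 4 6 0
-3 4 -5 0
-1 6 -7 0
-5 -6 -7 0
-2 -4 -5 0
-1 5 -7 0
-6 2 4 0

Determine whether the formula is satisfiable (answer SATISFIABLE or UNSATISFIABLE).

SATISFIABLE

Try x1 = True.
For the remaining variables, x2 = True, x3 = True, x4 = True, x5 = False, x6 = False, x7 = False works.
So x1=T, x2=T, x3=T, x4=T, x5=F, x6=F, x7=F is a satisfying assignment.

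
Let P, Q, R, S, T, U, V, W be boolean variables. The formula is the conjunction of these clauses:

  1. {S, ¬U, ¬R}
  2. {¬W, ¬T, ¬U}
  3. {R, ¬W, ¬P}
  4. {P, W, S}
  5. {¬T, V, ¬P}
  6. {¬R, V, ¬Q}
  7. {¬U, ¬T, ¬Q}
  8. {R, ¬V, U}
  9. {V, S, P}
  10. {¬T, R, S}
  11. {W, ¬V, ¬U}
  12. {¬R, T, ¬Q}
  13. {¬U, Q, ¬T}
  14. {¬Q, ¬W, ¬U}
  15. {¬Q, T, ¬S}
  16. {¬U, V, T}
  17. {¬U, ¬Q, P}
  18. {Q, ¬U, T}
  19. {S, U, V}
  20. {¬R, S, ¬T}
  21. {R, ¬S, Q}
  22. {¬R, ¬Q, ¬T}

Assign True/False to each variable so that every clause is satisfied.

P=False, Q=False, R=True, S=True, T=True, U=False, V=False, W=True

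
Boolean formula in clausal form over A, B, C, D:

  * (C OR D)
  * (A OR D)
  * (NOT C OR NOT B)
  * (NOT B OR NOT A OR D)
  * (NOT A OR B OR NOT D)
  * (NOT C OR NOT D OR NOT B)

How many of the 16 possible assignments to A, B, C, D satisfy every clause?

The models are:
  A=0 B=0 C=0 D=1
  A=0 B=0 C=1 D=1
  A=0 B=1 C=0 D=1
  A=1 B=0 C=1 D=0
  A=1 B=1 C=0 D=1
That's 5 in total.

5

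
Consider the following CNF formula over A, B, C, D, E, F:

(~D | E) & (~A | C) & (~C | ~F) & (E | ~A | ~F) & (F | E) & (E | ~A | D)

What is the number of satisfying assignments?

18

Split on E, then A.
  E=T, A=T: remaining (B,C,D,F) ∈ {(F,T,F,F); (F,T,T,F); (T,T,F,F); (T,T,T,F)} — 4.
  E=T, A=F: B, D free; 3 ways for (C,F) × 2^2 = 12.
  E=F, A=T: a clause becomes empty — 0.
  E=F, A=F: remaining (B,C,D,F) ∈ {(F,F,F,T); (T,F,F,T)} — 2.
Total: 4 + 12 + 0 + 2 = 18.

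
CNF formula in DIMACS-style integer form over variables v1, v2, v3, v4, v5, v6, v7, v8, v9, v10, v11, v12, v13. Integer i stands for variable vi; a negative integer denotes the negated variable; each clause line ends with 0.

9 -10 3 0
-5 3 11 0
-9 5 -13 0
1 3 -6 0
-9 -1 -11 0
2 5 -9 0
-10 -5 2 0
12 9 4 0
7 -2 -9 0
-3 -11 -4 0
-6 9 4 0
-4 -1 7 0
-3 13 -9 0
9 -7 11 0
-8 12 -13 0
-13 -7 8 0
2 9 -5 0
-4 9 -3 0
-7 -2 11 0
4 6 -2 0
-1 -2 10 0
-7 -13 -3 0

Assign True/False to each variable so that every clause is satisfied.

Set v1 = False and propagate.
Set v2 = False and propagate.
Try v3 = True.
The remaining clauses are satisfied by v4 = True, v5 = True, v6 = True, v7 = False, v8 = False, v9 = True, v10 = False, v11 = False, v12 = False, v13 = True.

v1 = False, v2 = False, v3 = True, v4 = True, v5 = True, v6 = True, v7 = False, v8 = False, v9 = True, v10 = False, v11 = False, v12 = False, v13 = True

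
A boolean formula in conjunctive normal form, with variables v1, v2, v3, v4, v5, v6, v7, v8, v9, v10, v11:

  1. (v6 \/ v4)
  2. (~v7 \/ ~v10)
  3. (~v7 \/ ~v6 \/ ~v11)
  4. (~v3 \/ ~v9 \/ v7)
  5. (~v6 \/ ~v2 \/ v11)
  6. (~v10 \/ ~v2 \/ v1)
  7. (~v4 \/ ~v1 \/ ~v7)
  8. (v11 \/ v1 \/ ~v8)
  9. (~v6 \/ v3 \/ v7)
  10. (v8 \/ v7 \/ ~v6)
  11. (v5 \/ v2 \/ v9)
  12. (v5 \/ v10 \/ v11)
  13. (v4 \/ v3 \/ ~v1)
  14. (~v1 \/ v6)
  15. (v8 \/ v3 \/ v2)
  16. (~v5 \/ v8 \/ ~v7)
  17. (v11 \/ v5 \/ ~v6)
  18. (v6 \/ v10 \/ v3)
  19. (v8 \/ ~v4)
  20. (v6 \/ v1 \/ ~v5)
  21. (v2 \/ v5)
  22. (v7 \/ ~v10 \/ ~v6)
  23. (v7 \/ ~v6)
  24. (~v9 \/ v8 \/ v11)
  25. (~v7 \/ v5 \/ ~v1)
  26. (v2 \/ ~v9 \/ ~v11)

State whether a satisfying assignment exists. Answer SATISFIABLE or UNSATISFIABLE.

Try v1 = True.
  then v6 is forced to True.
  then v7 is forced to True.
  then v10 is forced to False.
  then v11 is forced to False.
  then v2 is forced to False.
  then v4 is forced to False.
  then v5 is forced to True.
  then v3 is forced to True.
  then v8 is forced to True.
v9 is now unconstrained; take v9 = True.
Every clause has at least one true literal under this assignment.
So v1 = True, v2 = False, v3 = True, v4 = False, v5 = True, v6 = True, v7 = True, v8 = True, v9 = True, v10 = False, v11 = False is a satisfying assignment.

SATISFIABLE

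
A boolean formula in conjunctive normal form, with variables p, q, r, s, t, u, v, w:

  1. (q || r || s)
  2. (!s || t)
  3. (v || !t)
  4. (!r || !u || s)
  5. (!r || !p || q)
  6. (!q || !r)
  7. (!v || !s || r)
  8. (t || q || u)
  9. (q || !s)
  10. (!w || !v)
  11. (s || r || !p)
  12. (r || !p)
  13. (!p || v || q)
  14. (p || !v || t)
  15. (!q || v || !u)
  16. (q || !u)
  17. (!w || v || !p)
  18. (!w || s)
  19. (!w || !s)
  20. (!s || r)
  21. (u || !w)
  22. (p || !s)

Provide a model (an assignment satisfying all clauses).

p = F, q = F, r = T, s = F, t = T, u = F, v = T, w = F

Pure literal: w appears only negated; assign w = False.
Branch on p: take p = False.
  then s is forced to False.
For the remaining variables, q = False, r = True, t = True, u = False, v = True works.
Every clause has at least one true literal under this assignment.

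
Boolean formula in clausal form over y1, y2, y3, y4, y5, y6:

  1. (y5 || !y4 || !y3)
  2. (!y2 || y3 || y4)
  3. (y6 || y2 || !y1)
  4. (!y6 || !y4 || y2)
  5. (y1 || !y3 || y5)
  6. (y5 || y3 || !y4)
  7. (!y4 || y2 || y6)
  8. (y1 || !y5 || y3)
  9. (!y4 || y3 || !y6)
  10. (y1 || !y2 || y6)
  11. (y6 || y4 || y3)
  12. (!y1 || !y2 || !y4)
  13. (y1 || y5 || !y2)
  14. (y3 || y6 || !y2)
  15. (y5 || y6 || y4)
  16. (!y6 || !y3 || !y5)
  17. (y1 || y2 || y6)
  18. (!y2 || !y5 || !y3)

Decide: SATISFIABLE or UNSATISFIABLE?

Set y1 = True and propagate.
The remaining clauses are satisfied by y2 = False, y3 = True, y4 = False, y5 = False, y6 = True.
So y1=T, y2=F, y3=T, y4=F, y5=F, y6=T is a satisfying assignment.

SATISFIABLE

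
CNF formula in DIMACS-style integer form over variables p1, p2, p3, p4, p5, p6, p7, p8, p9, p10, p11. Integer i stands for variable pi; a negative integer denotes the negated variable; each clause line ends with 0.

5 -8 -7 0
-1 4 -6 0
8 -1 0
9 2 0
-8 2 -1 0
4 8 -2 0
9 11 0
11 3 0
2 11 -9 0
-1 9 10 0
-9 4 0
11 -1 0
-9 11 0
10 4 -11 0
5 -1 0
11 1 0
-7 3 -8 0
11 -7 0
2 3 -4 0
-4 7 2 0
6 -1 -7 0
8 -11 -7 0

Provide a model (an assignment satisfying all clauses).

p1=False, p2=True, p3=True, p4=True, p5=True, p6=True, p7=False, p8=False, p9=False, p10=True, p11=True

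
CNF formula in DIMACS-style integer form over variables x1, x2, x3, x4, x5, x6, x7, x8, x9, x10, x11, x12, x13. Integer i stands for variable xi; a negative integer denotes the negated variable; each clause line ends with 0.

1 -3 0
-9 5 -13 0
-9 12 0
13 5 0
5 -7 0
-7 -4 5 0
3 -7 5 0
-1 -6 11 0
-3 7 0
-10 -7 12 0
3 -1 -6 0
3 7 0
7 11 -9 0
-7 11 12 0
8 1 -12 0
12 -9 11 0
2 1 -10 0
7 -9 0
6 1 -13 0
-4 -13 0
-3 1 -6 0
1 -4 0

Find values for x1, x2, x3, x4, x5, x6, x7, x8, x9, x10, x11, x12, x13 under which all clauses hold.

x1=F, x2=T, x3=F, x4=F, x5=T, x6=T, x7=T, x8=T, x9=F, x10=F, x11=T, x12=T, x13=T

Check each clause:
  1. (x1 || !x3) — !x3 is true.
  2. (!x13 || x5 || !x9) — x5 is true.
  3. (!x9 || x12) — x12 is true.
  4. (x13 || x5) — x13 is true.
  5. (!x7 || x5) — x5 is true.
  6. (!x7 || x5 || !x4) — !x4 is true.
  7. (x3 || !x7 || x5) — x5 is true.
  8. (!x6 || !x1 || x11) — x11 is true.
  9. (x7 || !x3) — !x3 is true.
  10. (!x7 || !x10 || x12) — x12 is true.
  11. (!x1 || x3 || !x6) — !x1 is true.
  12. (x3 || x7) — x7 is true.
  13. (!x9 || x11 || x7) — x11 is true.
  14. (!x7 || x11 || x12) — x11 is true.
  15. (x8 || !x12 || x1) — x8 is true.
  16. (x11 || !x9 || x12) — x11 is true.
  17. (x1 || !x10 || x2) — x2 is true.
  18. (x7 || !x9) — x7 is true.
  19. (x1 || !x13 || x6) — x6 is true.
  20. (!x4 || !x13) — !x4 is true.
  21. (!x6 || x1 || !x3) — !x3 is true.
  22. (x1 || !x4) — !x4 is true.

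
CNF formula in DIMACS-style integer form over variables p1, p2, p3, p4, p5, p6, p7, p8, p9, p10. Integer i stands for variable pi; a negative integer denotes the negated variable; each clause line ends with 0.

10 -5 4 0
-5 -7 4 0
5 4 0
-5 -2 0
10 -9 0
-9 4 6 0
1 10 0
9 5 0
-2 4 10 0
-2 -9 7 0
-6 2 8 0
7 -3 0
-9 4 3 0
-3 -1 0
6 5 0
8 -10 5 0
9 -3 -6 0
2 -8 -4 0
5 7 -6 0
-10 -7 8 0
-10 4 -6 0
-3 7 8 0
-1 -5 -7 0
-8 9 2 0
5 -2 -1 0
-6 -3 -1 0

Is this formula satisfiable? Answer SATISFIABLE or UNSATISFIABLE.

Set p1 = True and propagate.
  then p3 is forced to False.
Set p2 = False and propagate.
Set p4 = True and propagate.
  then p8 is forced to False.
  then p6 is forced to False.
  then p5 is forced to True.
  then p7 is forced to False.
For the remaining variables, p9 = False, p10 = False works.
Every clause has at least one true literal under this assignment.
So p1=T, p2=F, p3=F, p4=T, p5=T, p6=F, p7=F, p8=F, p9=F, p10=F is a satisfying assignment.

SATISFIABLE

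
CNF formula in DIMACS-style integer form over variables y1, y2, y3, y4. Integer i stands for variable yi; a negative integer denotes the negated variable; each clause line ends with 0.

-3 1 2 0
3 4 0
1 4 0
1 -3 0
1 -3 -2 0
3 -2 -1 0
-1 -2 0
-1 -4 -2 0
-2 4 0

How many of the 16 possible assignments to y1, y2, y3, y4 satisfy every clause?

The models are:
  y1=F y2=F y3=F y4=T
  y1=F y2=T y3=F y4=T
  y1=T y2=F y3=F y4=T
  y1=T y2=F y3=T y4=F
  y1=T y2=F y3=T y4=T
Count: 5.

5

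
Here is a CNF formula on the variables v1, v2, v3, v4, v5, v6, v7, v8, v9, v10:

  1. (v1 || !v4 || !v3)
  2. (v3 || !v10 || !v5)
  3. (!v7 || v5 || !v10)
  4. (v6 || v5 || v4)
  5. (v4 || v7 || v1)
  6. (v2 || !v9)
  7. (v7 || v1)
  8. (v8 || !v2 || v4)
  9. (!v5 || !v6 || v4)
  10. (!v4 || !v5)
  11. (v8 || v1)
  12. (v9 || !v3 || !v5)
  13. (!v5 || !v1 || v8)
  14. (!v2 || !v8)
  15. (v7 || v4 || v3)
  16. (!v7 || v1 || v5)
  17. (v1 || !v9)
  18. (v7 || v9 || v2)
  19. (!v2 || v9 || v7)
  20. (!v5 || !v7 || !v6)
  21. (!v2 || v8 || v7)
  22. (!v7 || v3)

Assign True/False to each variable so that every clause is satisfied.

v1=True, v2=False, v3=True, v4=False, v5=False, v6=True, v7=True, v8=True, v9=False, v10=False

v10 occurs only negated in the remaining clauses — set v10 = False.
Set v1 = True and propagate.
Set v2 = False and propagate.
  then v9 is forced to False.
  then v7 is forced to True.
  then v3 is forced to True.
  then v5 is forced to False.
For the remaining variables, v4 = False, v6 = True, v8 = True works.
Every clause has at least one true literal under this assignment.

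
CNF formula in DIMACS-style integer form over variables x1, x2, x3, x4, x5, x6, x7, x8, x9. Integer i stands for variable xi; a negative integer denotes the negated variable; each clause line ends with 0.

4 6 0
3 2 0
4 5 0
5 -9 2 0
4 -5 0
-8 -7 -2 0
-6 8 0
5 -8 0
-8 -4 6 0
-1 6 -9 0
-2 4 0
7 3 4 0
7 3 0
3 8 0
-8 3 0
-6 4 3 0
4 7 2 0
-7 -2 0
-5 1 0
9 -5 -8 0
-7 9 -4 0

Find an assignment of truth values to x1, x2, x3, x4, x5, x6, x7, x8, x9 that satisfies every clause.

Pure literal: x3 appears only positively; assign x3 = True.
Set x1 = True and propagate.
For the remaining variables, x2 = False, x4 = True, x5 = True, x6 = True, x7 = False, x8 = True, x9 = True works.

x1=1, x2=0, x3=1, x4=1, x5=1, x6=1, x7=0, x8=1, x9=1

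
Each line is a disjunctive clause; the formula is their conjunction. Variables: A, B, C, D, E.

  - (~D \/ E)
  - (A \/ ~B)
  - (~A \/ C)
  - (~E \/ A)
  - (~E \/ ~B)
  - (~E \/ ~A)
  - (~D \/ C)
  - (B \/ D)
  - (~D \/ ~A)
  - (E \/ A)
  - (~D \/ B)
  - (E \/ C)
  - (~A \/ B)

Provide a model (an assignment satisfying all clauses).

A=True  B=True  C=True  D=False  E=False

Check each clause:
  1. (E \/ ~D) — ~D is true.
  2. (~B \/ A) — A is true.
  3. (~A \/ C) — C is true.
  4. (A \/ ~E) — A is true.
  5. (~B \/ ~E) — ~E is true.
  6. (~E \/ ~A) — ~E is true.
  7. (~D \/ C) — C is true.
  8. (B \/ D) — B is true.
  9. (~A \/ ~D) — ~D is true.
  10. (E \/ A) — A is true.
  11. (B \/ ~D) — B is true.
  12. (E \/ C) — C is true.
  13. (~A \/ B) — B is true.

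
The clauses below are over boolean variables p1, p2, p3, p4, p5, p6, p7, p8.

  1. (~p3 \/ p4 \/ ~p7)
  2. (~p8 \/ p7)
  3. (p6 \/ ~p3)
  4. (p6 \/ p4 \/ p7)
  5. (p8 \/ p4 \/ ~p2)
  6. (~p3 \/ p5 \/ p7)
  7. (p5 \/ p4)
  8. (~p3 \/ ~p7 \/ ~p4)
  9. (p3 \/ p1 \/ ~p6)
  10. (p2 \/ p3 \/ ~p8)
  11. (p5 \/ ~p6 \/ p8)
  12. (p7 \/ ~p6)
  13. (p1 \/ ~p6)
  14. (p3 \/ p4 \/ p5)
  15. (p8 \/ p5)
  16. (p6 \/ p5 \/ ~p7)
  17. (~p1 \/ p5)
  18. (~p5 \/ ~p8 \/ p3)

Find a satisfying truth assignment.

Set p1 = True and propagate.
  then p5 is forced to True.
Branch on p2: take p2 = False.
Set p3 = False and propagate.
  then p8 is forced to False.
For the remaining variables, p4 = False, p6 = False, p7 = True works.

p1 = 1, p2 = 0, p3 = 0, p4 = 0, p5 = 1, p6 = 0, p7 = 1, p8 = 0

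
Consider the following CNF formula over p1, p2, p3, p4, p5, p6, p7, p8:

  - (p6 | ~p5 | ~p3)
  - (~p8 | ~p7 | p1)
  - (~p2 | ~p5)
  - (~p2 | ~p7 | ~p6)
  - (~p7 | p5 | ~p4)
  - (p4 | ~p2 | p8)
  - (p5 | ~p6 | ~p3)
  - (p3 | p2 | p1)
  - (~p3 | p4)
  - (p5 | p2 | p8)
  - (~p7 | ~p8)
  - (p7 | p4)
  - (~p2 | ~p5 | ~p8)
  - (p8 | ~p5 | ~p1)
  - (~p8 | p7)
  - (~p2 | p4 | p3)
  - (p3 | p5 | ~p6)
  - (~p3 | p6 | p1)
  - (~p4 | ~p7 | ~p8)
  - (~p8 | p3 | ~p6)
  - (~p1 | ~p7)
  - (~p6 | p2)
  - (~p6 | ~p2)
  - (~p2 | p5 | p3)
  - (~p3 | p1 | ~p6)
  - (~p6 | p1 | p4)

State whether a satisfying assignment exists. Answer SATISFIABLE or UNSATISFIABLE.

SATISFIABLE

Branch on p1: take p1 = True.
  then p7 is forced to False.
  then p4 is forced to True.
  then p8 is forced to False.
  then p5 is forced to False.
  then p2 is forced to True.
  then p6 is forced to False.
  then p3 is forced to True.
So p1=True, p2=True, p3=True, p4=True, p5=False, p6=False, p7=False, p8=False is a satisfying assignment.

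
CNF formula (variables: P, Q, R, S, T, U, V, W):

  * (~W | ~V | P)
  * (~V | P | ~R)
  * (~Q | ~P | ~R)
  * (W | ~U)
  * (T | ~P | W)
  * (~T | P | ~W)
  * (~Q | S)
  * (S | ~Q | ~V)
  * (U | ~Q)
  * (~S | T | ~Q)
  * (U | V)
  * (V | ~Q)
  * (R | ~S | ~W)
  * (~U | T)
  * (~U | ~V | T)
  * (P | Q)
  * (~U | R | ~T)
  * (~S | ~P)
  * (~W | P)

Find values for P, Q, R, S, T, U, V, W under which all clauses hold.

Try P = True.
  then S is forced to False.
  then Q is forced to False.
For the remaining variables, R = False, T = True, U = False, V = True, W = False works.

P=True, Q=False, R=False, S=False, T=True, U=False, V=True, W=False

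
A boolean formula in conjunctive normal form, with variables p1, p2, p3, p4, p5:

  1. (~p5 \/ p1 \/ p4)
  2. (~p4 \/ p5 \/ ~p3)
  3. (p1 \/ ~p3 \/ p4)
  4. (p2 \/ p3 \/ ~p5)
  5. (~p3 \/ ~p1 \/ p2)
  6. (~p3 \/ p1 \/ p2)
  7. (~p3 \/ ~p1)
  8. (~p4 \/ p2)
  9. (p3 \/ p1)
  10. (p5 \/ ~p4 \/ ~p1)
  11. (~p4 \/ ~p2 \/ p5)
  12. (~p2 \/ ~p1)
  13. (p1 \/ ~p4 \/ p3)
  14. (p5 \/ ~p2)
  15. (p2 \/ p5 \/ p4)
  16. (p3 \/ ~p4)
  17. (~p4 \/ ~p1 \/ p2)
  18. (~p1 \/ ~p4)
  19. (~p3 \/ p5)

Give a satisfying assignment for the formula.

p1 = F, p2 = T, p3 = T, p4 = T, p5 = T

Branch on p1: take p1 = False.
  then p3 is forced to True.
  then p4 is forced to True.
  then p5 is forced to True.
  then p2 is forced to True.
Every clause has at least one true literal under this assignment.
Check each clause:
  1. (p4 \/ p1 \/ ~p5) — p4 is true.
  2. (~p4 \/ ~p3 \/ p5) — p5 is true.
  3. (p4 \/ ~p3 \/ p1) — p4 is true.
  4. (p3 \/ p2 \/ ~p5) — p3 is true.
  5. (p2 \/ ~p1 \/ ~p3) — p2 is true.
  6. (p1 \/ p2 \/ ~p3) — p2 is true.
  7. (~p1 \/ ~p3) — ~p1 is true.
  8. (p2 \/ ~p4) — p2 is true.
  9. (p1 \/ p3) — p3 is true.
  10. (p5 \/ ~p4 \/ ~p1) — p5 is true.
  11. (~p2 \/ ~p4 \/ p5) — p5 is true.
  12. (~p1 \/ ~p2) — ~p1 is true.
  13. (p3 \/ p1 \/ ~p4) — p3 is true.
  14. (p5 \/ ~p2) — p5 is true.
  15. (p2 \/ p5 \/ p4) — p2 is true.
  16. (p3 \/ ~p4) — p3 is true.
  17. (~p1 \/ p2 \/ ~p4) — p2 is true.
  18. (~p4 \/ ~p1) — ~p1 is true.
  19. (p5 \/ ~p3) — p5 is true.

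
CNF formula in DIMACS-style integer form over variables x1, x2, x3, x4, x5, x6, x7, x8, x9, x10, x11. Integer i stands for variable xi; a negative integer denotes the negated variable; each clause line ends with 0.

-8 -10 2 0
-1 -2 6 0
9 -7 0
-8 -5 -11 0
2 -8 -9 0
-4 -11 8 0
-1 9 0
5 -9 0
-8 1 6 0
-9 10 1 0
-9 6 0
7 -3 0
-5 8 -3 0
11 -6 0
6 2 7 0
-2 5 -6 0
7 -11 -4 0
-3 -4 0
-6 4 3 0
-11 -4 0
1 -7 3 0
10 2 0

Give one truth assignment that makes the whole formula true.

x1=False, x2=True, x3=False, x4=False, x5=True, x6=False, x7=False, x8=False, x9=False, x10=False, x11=False

Check each clause:
  1. (¬x8 ∨ ¬x10 ∨ x2) — ¬x8 is true.
  2. (x6 ∨ ¬x1 ∨ ¬x2) — ¬x1 is true.
  3. (x9 ∨ ¬x7) — ¬x7 is true.
  4. (¬x5 ∨ ¬x11 ∨ ¬x8) — ¬x8 is true.
  5. (x2 ∨ ¬x8 ∨ ¬x9) — ¬x8 is true.
  6. (x8 ∨ ¬x11 ∨ ¬x4) — ¬x4 is true.
  7. (¬x1 ∨ x9) — ¬x1 is true.
  8. (¬x9 ∨ x5) — x5 is true.
  9. (¬x8 ∨ x6 ∨ x1) — ¬x8 is true.
  10. (x1 ∨ x10 ∨ ¬x9) — ¬x9 is true.
  11. (¬x9 ∨ x6) — ¬x9 is true.
  12. (¬x3 ∨ x7) — ¬x3 is true.
  13. (¬x5 ∨ ¬x3 ∨ x8) — ¬x3 is true.
  14. (x11 ∨ ¬x6) — ¬x6 is true.
  15. (x6 ∨ x2 ∨ x7) — x2 is true.
  16. (¬x2 ∨ ¬x6 ∨ x5) — ¬x6 is true.
  17. (¬x4 ∨ x7 ∨ ¬x11) — ¬x4 is true.
  18. (¬x3 ∨ ¬x4) — ¬x4 is true.
  19. (x3 ∨ x4 ∨ ¬x6) — ¬x6 is true.
  20. (¬x4 ∨ ¬x11) — ¬x4 is true.
  21. (x1 ∨ x3 ∨ ¬x7) — ¬x7 is true.
  22. (x10 ∨ x2) — x2 is true.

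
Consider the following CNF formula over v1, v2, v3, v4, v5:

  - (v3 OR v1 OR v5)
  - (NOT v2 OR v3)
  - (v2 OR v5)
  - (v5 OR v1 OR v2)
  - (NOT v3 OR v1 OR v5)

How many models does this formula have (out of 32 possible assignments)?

14

Case analysis on v5 and v1:
  v5=T, v1=T: v4 free; 3 ways for (v2,v3) × 2^1 = 6.
  v5=T, v1=F: v4 free; 3 ways for (v2,v3) × 2^1 = 6.
  v5=F, v1=T: remaining (v2,v3,v4) ∈ {(T,T,F); (T,T,T)} — 2.
  v5=F, v1=F: a clause becomes empty — 0.
Total: 6 + 6 + 2 + 0 = 14.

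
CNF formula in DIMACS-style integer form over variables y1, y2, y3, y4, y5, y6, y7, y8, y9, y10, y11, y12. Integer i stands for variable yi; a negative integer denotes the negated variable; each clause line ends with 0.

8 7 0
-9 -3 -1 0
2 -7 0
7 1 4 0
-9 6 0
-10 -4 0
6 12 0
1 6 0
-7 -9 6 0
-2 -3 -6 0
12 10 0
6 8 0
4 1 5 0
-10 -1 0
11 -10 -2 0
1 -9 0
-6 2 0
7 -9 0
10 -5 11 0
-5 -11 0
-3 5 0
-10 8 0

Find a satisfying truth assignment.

y1 = True, y2 = True, y3 = False, y4 = False, y5 = False, y6 = False, y7 = False, y8 = True, y9 = False, y10 = False, y11 = True, y12 = True

Check each clause:
  1. (y8 | y7) — y8 is true.
  2. (~y9 | ~y3 | ~y1) — ~y3 is true.
  3. (~y7 | y2) — ~y7 is true.
  4. (y4 | y7 | y1) — y1 is true.
  5. (y6 | ~y9) — ~y9 is true.
  6. (~y4 | ~y10) — ~y4 is true.
  7. (y6 | y12) — y12 is true.
  8. (y1 | y6) — y1 is true.
  9. (y6 | ~y9 | ~y7) — ~y7 is true.
  10. (~y6 | ~y2 | ~y3) — ~y6 is true.
  11. (y10 | y12) — y12 is true.
  12. (y6 | y8) — y8 is true.
  13. (y5 | y4 | y1) — y1 is true.
  14. (~y1 | ~y10) — ~y10 is true.
  15. (y11 | ~y2 | ~y10) — y11 is true.
  16. (~y9 | y1) — y1 is true.
  17. (y2 | ~y6) — ~y6 is true.
  18. (y7 | ~y9) — ~y9 is true.
  19. (y10 | ~y5 | y11) — y11 is true.
  20. (~y11 | ~y5) — ~y5 is true.
  21. (y5 | ~y3) — ~y3 is true.
  22. (y8 | ~y10) — y8 is true.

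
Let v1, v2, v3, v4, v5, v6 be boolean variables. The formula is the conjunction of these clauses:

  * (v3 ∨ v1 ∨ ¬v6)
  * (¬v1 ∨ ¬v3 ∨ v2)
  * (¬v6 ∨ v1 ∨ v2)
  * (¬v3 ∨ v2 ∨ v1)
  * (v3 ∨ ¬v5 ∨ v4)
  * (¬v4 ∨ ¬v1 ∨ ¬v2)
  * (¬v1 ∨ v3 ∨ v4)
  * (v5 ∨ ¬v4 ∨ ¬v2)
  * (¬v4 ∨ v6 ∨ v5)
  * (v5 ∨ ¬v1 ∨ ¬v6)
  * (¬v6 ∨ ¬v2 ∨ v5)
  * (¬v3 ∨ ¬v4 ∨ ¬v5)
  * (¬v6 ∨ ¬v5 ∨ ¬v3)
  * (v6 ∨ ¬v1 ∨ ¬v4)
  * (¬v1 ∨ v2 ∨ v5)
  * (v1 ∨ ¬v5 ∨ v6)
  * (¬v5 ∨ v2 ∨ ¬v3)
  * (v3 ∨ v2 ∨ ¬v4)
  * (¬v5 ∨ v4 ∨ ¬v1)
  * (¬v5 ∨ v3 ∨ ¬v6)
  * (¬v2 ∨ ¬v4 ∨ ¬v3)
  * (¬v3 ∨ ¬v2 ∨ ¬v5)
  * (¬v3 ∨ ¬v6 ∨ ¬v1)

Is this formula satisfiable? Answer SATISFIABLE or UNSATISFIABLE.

SATISFIABLE

Try v1 = False.
For the remaining variables, v2 = True, v3 = False, v4 = False, v5 = False, v6 = False works.
So v1=False, v2=True, v3=False, v4=False, v5=False, v6=False is a satisfying assignment.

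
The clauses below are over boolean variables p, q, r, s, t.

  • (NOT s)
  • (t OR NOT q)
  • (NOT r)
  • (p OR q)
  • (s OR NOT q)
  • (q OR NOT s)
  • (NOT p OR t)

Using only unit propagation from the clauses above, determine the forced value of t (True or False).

(NOT s) stands alone — s = False.
(NOT r) is a unit clause: r = False.
(s OR NOT q): since s = False, the clause reduces to (NOT q). q = False.
From (q OR p) and q = False: p = True.
From (t OR NOT p) and p = True: t = True.

True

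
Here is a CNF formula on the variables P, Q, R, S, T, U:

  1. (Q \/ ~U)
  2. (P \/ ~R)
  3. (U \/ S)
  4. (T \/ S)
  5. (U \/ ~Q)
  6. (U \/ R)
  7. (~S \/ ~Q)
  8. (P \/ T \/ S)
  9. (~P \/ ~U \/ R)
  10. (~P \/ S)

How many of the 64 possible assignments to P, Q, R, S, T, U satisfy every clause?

3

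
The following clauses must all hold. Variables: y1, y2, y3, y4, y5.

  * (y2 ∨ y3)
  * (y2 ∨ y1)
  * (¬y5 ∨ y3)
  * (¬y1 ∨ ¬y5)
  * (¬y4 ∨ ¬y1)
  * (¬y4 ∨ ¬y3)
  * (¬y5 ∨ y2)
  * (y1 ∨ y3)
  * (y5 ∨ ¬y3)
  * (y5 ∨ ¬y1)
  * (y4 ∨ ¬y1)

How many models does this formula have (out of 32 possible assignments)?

Satisfying assignments:
  y1=F y2=T y3=T y4=F y5=T
Count: 1.

1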